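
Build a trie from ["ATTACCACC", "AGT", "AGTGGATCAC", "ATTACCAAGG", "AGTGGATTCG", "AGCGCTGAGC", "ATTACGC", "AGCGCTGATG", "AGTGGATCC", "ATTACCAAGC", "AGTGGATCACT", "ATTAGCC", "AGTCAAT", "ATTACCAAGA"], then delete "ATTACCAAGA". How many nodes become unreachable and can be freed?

A node on "ATTACCAAGA"'s path can go only if nothing else ends at it or branches off below it.
The suffix "A" (1 node) is used only by "ATTACCAAGA"; the node for "ATTACCAAG" still has the child "G", so pruning stops there.
Nodes removed: 1

1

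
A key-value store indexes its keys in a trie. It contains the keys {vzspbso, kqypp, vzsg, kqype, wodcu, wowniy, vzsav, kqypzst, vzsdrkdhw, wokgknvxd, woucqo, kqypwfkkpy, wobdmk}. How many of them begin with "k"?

Filter for entries beginning with "k":
Words under "k": kqype, kqypp, kqypwfkkpy, kqypzst
Count: 4

4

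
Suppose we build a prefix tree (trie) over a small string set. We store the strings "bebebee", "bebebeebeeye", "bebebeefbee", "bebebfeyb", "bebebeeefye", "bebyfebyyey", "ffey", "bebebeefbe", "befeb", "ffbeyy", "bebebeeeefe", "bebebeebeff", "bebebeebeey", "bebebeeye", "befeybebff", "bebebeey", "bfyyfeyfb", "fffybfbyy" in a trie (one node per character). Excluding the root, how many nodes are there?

71

Insert word by word; a character creates a node only if that edge doesn't already exist:
  "bebebee" → 7 new (b, e, b, e, b, e, e)
  "bebebeebeeye" → prefix "bebebee" already present; 5 new (b, e, e, y, e)
  "bebebeefbee" → prefix "bebebee" already present; 4 new (f, b, e, e)
  "bebebfeyb" → prefix "bebeb" already present; 4 new (f, e, y, b)
  "bebebeeefye" → prefix "bebebee" already present; 4 new (e, f, y, e)
  "bebyfebyyey" → prefix "beb" already present; 8 new (y, f, e, b, y, y, e, y)
  "ffey" → 4 new (f, f, e, y)
  "bebebeefbe" → prefix "bebebeefbe" already present; 0 new (none)
  "befeb" → prefix "be" already present; 3 new (f, e, b)
  "ffbeyy" → prefix "ff" already present; 4 new (b, e, y, y)
  "bebebeeeefe" → prefix "bebebeee" already present; 3 new (e, f, e)
  "bebebeebeff" → prefix "bebebeebe" already present; 2 new (f, f)
  "bebebeebeey" → prefix "bebebeebeey" already present; 0 new (none)
  "bebebeeye" → prefix "bebebee" already present; 2 new (y, e)
  "befeybebff" → prefix "befe" already present; 6 new (y, b, e, b, f, f)
  "bebebeey" → prefix "bebebeey" already present; 0 new (none)
  "bfyyfeyfb" → prefix "b" already present; 8 new (f, y, y, f, e, y, f, b)
  "fffybfbyy" → prefix "ff" already present; 7 new (f, y, b, f, b, y, y)
Total nodes = 7 + 5 + 4 + 4 + 4 + 8 + 4 + 0 + 3 + 4 + 3 + 2 + 0 + 2 + 6 + 0 + 8 + 7 = 71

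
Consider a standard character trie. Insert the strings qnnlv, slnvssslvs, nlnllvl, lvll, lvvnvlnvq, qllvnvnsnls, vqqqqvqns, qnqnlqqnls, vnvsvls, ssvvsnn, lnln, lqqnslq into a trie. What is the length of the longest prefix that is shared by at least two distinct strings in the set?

2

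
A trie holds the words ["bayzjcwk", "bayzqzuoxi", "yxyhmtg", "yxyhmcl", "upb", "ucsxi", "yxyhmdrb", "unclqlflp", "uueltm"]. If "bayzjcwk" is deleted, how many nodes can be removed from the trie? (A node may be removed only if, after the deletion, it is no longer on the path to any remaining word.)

4

Walk "bayzjcwk" from the leaf back toward the root, removing each node that no remaining word uses.
The suffix "jcwk" (4 nodes) is used only by "bayzjcwk"; the node for "bayz" still has the child "q", so pruning stops there.
Nodes removed: 4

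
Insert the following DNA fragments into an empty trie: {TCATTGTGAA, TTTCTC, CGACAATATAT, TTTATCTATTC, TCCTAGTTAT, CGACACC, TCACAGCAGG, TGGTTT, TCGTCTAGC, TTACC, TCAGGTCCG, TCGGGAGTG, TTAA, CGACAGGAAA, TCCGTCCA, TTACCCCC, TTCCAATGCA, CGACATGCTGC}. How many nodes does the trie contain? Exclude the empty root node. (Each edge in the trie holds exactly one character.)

106

Count nodes per top-level branch (shared prefixes stored once):
  'C'-branch (CGACAATATAT, CGACACC, CGACAGGAAA, CGACATGCTGC): 24 nodes
  'T'-branch (TCACAGCAGG, TCAGGTCCG, TCATTGTGAA, TCCGTCCA, TCCTAGTTAT, TCGGGAGTG, TCGTCTAGC, TGGTTT, TTAA, TTACC, TTACCCCC, TTCCAATGCA, TTTATCTATTC, TTTCTC): 82 nodes
Sum: 106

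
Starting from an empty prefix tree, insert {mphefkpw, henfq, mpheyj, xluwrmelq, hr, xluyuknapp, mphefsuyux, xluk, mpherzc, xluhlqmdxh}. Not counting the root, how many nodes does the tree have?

48

Count nodes per top-level branch (shared prefixes stored once):
  'h'-branch (henfq, hr): 6 nodes
  'm'-branch (mphefkpw, mphefsuyux, mpherzc, mpheyj): 18 nodes
  'x'-branch (xluhlqmdxh, xluk, xluwrmelq, xluyuknapp): 24 nodes
Sum: 48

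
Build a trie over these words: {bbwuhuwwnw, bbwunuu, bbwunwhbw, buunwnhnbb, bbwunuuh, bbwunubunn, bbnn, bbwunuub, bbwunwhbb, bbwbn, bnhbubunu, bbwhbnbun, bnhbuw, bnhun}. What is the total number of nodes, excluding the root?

Trace insertions, counting only characters that open a new branch:
  "bbwuhuwwnw" → 10 new (b, b, w, u, h, u, w, w, n, w)
  "bbwunuu" → prefix "bbwu" already present; 3 new (n, u, u)
  "bbwunwhbw" → prefix "bbwun" already present; 4 new (w, h, b, w)
  "buunwnhnbb" → prefix "b" already present; 9 new (u, u, n, w, n, h, n, b, b)
  "bbwunuuh" → prefix "bbwunuu" already present; 1 new (h)
  "bbwunubunn" → prefix "bbwunu" already present; 4 new (b, u, n, n)
  "bbnn" → prefix "bb" already present; 2 new (n, n)
  "bbwunuub" → prefix "bbwunuu" already present; 1 new (b)
  "bbwunwhbb" → prefix "bbwunwhb" already present; 1 new (b)
  "bbwbn" → prefix "bbw" already present; 2 new (b, n)
  "bnhbubunu" → prefix "b" already present; 8 new (n, h, b, u, b, u, n, u)
  "bbwhbnbun" → prefix "bbw" already present; 6 new (h, b, n, b, u, n)
  "bnhbuw" → prefix "bnhbu" already present; 1 new (w)
  "bnhun" → prefix "bnh" already present; 2 new (u, n)
Total nodes = 10 + 3 + 4 + 9 + 1 + 4 + 2 + 1 + 1 + 2 + 8 + 6 + 1 + 2 = 54

54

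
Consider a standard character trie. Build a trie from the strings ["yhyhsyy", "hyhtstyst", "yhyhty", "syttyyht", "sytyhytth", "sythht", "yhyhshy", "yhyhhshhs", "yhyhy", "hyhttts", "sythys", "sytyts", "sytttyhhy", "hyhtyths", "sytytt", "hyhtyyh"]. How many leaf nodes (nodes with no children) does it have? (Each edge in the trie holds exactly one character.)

Leaves are exactly the stored words that no other stored word extends.
Those words: "hyhtstyst", "hyhttts", "hyhtyths", "hyhtyyh", "sythht", "sythys", "sytttyhhy", "syttyyht", "sytyhytth", "sytyts", "sytytt", "yhyhhshhs", "yhyhshy", "yhyhsyy", "yhyhty", "yhyhy"
Leaf count: 16

16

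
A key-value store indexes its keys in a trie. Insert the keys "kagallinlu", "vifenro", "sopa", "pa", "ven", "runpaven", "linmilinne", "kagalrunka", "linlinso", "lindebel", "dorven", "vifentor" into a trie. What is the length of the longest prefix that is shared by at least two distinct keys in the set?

The deepest shared node is where two words last agree before diverging.
"kagallinlu" and "kagalrunka" agree on "kagal" (5 characters) before diverging; nothing deeper is shared.
Longest shared-prefix length: 5

5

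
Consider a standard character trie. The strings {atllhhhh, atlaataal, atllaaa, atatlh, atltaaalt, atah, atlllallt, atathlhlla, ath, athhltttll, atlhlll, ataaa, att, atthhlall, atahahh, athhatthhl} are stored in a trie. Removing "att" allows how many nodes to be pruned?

A node on "att"'s path can go only if nothing else ends at it or branches off below it.
Every node on "att" is still needed (e.g. by "atthhlall"), so nothing is freed.
Nodes removed: 0

0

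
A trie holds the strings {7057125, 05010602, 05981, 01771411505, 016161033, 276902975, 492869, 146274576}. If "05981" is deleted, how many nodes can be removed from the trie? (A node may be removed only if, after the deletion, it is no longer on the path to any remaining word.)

3

Walk "05981" from the leaf back toward the root, removing each node that no remaining word uses.
The suffix "981" (3 nodes) is used only by "05981"; the node for "05" still has the child "0", so pruning stops there.
Nodes removed: 3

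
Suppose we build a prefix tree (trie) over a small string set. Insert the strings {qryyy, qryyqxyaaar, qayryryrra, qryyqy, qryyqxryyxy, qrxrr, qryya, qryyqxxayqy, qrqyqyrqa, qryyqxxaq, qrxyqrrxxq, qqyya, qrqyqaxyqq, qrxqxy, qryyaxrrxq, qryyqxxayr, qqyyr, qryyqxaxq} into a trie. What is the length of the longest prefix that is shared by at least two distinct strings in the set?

9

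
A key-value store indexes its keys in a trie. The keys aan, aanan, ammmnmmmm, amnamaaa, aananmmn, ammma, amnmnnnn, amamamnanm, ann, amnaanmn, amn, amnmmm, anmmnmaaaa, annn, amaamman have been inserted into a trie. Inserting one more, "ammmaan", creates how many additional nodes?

2

The longest prefix of "ammmaan" already in the trie is "ammma" (length 5).
Each of the 2 remaining characters creates one node.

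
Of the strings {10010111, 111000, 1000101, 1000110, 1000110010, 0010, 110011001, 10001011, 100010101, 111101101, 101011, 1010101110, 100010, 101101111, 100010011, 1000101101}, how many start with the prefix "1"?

15

Traverse to the node for "1", then collect every word in that subtree.
Words under "1": 100010, 100010011, 1000101, 100010101, 10001011, 1000101101, 1000110, 1000110010, 10010111, 1010101110, 101011, 101101111, 110011001, 111000, 111101101
Count: 15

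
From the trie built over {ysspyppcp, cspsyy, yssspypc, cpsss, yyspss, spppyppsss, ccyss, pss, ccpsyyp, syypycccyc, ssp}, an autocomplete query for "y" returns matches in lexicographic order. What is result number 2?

yssspypc

Filter for "y…" and sort: "ysspyppcp", "yssspypc", "yyspss"
The 2nd is yssspypc.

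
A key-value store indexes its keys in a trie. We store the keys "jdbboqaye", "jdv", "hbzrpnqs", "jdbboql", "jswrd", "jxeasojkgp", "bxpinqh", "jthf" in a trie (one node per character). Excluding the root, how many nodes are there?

42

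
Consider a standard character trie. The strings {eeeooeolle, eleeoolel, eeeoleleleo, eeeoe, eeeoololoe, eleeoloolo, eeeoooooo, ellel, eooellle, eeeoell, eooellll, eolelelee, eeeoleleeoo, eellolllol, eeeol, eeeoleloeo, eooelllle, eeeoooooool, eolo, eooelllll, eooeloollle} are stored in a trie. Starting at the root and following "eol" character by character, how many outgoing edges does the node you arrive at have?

2

Walk "eol" from the root, arriving at one node.
Characters that immediately follow "eol" among the stored strings: {e, o}.
That node has 2 child edges.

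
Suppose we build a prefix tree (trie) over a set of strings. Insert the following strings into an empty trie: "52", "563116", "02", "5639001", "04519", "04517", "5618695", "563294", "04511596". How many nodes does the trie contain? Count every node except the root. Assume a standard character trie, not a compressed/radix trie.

30

Trie structure (* marks end of a word):
(root)
├─ 0
│  ├─ 2 *
│  └─ 4
│     └─ 5
│        └─ 1
│           ├─ 1
│           │  └─ 5
│           │     └─ 9
│           │        └─ 6 *
│           ├─ 7 *
│           └─ 9 *
└─ 5
   ├─ 2 *
   └─ 6
      ├─ 1
      │  └─ 8
      │     └─ 6
      │        └─ 9
      │           └─ 5 *
      └─ 3
         ├─ 1
         │  └─ 1
         │     └─ 6 *
         ├─ 2
         │  └─ 9
         │     └─ 4 *
         └─ 9
            └─ 0
               └─ 0
                  └─ 1 *
Counting every labelled node above: 30.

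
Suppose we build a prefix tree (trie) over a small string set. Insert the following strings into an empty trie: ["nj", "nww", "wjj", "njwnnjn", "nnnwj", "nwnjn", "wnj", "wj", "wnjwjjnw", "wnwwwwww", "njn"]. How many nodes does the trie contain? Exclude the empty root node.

33

Trie structure (* marks end of a word):
(root)
├─ n
│  ├─ j *
│  │  ├─ n *
│  │  └─ w
│  │     └─ n
│  │        └─ n
│  │           └─ j
│  │              └─ n *
│  ├─ n
│  │  └─ n
│  │     └─ w
│  │        └─ j *
│  └─ w
│     ├─ n
│     │  └─ j
│     │     └─ n *
│     └─ w *
└─ w
   ├─ j *
   │  └─ j *
   └─ n
      ├─ j *
      │  └─ w
      │     └─ j
      │        └─ j
      │           └─ n
      │              └─ w *
      └─ w
         └─ w
            └─ w
               └─ w
                  └─ w
                     └─ w *
Counting every labelled node above: 33.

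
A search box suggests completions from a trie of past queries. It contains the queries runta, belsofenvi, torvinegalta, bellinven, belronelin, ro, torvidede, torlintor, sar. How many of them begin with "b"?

Filter for entries beginning with "b":
Matches: "bellinven", "belronelin", "belsofenvi"
Count: 3

3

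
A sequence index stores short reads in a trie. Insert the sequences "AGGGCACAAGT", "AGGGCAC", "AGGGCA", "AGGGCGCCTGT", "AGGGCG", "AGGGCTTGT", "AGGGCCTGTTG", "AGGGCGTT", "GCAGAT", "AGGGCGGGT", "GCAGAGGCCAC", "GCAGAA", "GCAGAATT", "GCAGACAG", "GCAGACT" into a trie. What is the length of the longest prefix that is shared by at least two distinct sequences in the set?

Equivalently: take the maximum, over all pairs, of their longest common prefix length.
e.g. "AGGGCAC" and "AGGGCACAAGT" share the prefix "AGGGCAC" of length 7; no pair shares a longer one.
Longest shared-prefix length: 7

7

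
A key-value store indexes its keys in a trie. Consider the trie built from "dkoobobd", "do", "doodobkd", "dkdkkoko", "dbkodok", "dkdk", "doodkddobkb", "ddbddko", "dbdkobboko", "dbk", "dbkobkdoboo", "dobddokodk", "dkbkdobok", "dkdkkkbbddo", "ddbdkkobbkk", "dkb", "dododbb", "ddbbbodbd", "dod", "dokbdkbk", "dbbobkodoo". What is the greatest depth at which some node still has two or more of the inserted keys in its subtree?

5

Equivalently: take the maximum, over all pairs, of their longest common prefix length.
e.g. "dkdkkkbbddo" and "dkdkkoko" share the prefix "dkdkk" of length 5; no pair shares a longer one.
Longest shared-prefix length: 5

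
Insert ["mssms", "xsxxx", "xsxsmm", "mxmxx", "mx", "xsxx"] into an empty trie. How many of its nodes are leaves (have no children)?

Leaves are exactly the stored words that no other stored word extends.
Those words: "mssms", "mxmxx", "xsxsmm", "xsxxx"
Leaf count: 4

4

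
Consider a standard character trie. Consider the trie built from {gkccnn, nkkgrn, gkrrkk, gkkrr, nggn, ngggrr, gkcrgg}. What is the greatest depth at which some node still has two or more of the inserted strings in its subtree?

The deepest shared node is where two words last agree before diverging.
"gkccnn" and "gkcrgg" agree on "gkc" (3 characters) before diverging; nothing deeper is shared.
Longest shared-prefix length: 3

3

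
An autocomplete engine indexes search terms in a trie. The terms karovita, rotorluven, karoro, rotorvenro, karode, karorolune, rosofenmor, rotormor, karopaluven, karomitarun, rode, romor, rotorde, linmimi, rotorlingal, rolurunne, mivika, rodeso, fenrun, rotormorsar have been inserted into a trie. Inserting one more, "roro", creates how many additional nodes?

2

The longest prefix of "roro" already in the trie is "ro" (length 2).
New nodes needed: |"roro"| − 2 = 4 − 2 = 2.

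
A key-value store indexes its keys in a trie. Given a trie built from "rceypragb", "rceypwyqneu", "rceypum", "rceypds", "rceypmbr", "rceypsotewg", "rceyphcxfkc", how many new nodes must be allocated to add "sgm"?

No existing word starts with "s", so every character of "sgm" needs a new node.
3 − 0 = 3 new nodes.

3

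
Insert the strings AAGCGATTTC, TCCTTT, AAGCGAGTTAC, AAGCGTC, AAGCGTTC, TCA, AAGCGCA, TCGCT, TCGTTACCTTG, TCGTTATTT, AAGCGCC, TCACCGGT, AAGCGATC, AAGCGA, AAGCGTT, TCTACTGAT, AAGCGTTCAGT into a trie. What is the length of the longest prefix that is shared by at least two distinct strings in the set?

8

Look for the deepest trie node that still has at least two words in its subtree.
e.g. "AAGCGTTC" and "AAGCGTTCAGT" share the prefix "AAGCGTTC" of length 8; no pair shares a longer one.
Longest shared-prefix length: 8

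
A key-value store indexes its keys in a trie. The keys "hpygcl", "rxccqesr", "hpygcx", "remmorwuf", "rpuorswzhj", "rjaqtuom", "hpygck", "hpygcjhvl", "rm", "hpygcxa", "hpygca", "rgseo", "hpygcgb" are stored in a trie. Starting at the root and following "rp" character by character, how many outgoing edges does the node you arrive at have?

1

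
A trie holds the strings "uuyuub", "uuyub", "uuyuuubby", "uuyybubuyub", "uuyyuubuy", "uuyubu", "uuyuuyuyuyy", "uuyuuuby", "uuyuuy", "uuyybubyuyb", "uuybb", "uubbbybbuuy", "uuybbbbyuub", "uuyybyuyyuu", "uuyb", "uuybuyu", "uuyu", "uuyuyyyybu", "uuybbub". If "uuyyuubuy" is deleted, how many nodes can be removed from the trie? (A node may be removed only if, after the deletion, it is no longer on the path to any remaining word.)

5

A node on "uuyyuubuy"'s path can go only if nothing else ends at it or branches off below it.
The suffix "uubuy" (5 nodes) is used only by "uuyyuubuy"; the node for "uuyy" still has the child "b", so pruning stops there.
Nodes removed: 5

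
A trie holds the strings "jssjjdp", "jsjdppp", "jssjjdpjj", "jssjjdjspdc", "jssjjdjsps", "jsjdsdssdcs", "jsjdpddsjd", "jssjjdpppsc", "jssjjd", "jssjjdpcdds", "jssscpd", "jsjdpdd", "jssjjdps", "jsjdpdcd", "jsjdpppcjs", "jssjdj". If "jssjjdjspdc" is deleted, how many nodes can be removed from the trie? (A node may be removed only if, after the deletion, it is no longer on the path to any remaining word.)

A node on "jssjjdjspdc"'s path can go only if nothing else ends at it or branches off below it.
The suffix "dc" (2 nodes) is used only by "jssjjdjspdc"; the node for "jssjjdjsp" still has the child "s", so pruning stops there.
Nodes removed: 2

2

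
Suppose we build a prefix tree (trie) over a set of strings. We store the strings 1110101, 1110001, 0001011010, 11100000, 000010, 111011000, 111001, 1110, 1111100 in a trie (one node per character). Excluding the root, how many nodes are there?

Count nodes per top-level branch (shared prefixes stored once):
  '0'-branch (000010, 0001011010): 13 nodes
  '1'-branch (1110, 11100000, 1110001, 111001, 1110101, 111011000, 1111100): 21 nodes
Sum: 34

34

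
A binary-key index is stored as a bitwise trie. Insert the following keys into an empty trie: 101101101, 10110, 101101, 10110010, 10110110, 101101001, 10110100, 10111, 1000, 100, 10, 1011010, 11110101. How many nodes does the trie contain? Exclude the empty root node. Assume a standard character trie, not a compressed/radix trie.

25

For each word, the new-node count is its length minus the longest prefix already in the trie:
  "101101101" → 9 new (1, 0, 1, 1, 0, 1, 1, 0, 1)
  "10110" → prefix "10110" already present; 0 new (none)
  "101101" → prefix "101101" already present; 0 new (none)
  "10110010" → prefix "10110" already present; 3 new (0, 1, 0)
  "10110110" → prefix "10110110" already present; 0 new (none)
  "101101001" → prefix "101101" already present; 3 new (0, 0, 1)
  "10110100" → prefix "10110100" already present; 0 new (none)
  "10111" → prefix "1011" already present; 1 new (1)
  "1000" → prefix "10" already present; 2 new (0, 0)
  "100" → prefix "100" already present; 0 new (none)
  "10" → prefix "10" already present; 0 new (none)
  "1011010" → prefix "1011010" already present; 0 new (none)
  "11110101" → prefix "1" already present; 7 new (1, 1, 1, 0, 1, 0, 1)
Total nodes = 9 + 0 + 0 + 3 + 0 + 3 + 0 + 1 + 2 + 0 + 0 + 0 + 7 = 25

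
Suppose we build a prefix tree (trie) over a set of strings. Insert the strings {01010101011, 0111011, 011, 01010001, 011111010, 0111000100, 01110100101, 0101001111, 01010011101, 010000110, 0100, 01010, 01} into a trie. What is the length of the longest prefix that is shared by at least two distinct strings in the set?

9

Look for the deepest trie node that still has at least two words in its subtree.
e.g. "01010011101" and "0101001111" share the prefix "010100111" of length 9; no pair shares a longer one.
Longest shared-prefix length: 9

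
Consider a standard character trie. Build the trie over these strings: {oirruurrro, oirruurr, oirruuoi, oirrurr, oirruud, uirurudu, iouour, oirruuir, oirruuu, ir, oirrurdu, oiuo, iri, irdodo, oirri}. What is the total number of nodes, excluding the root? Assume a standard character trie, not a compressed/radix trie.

Count nodes per top-level branch (shared prefixes stored once):
  'i'-branch (iouour, ir, irdodo, iri): 12 nodes
  'o'-branch (oirri, oirrurdu, oirrurr, oirruud, oirruuir, oirruuoi, oirruurr, oirruurrro, oirruuu, oiuo): 23 nodes
  'u'-branch (uirurudu): 8 nodes
Sum: 43

43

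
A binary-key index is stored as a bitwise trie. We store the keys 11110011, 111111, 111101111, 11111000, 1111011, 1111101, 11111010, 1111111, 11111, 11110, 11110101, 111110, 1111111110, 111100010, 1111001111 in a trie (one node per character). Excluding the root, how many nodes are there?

Trie structure (* marks end of a word):
(root)
└─ 1
   └─ 1
      └─ 1
         └─ 1
            ├─ 0 *
            │  ├─ 0
            │  │  ├─ 0
            │  │  │  └─ 1
            │  │  │     └─ 0 *
            │  │  └─ 1
            │  │     └─ 1 *
            │  │        └─ 1
            │  │           └─ 1 *
            │  └─ 1
            │     ├─ 0
            │     │  └─ 1 *
            │     └─ 1 *
            │        └─ 1
            │           └─ 1 *
            └─ 1 *
               ├─ 0 *
               │  ├─ 0
               │  │  └─ 0 *
               │  └─ 1 *
               │     └─ 0 *
               └─ 1 *
                  └─ 1 *
                     └─ 1
                        └─ 1
                           └─ 0 *
Counting every labelled node above: 30.

30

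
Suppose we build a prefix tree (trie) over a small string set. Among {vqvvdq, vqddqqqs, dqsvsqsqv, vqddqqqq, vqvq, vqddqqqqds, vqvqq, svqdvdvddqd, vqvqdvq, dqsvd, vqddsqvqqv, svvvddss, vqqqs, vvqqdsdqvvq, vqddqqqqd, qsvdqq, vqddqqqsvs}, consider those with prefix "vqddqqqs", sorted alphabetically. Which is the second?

vqddqqqsvs

Words with prefix "vqddqqqs", in lexicographic order: "vqddqqqs", "vqddqqqsvs"
The 2nd is vqddqqqsvs.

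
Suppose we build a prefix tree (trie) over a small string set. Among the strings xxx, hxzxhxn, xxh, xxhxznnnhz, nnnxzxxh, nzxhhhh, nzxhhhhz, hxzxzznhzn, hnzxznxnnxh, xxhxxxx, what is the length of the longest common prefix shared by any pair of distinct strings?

7

Look for the deepest trie node that still has at least two words in its subtree.
"nzxhhhh" and "nzxhhhhz" agree on "nzxhhhh" (7 characters) before diverging; nothing deeper is shared.
Longest shared-prefix length: 7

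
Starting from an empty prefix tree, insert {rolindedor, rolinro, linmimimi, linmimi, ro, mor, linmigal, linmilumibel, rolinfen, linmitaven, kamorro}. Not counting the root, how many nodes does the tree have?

Count nodes per top-level branch (shared prefixes stored once):
  'k'-branch (kamorro): 7 nodes
  'l'-branch (linmigal, linmilumibel, linmimi, linmimimi, linmitaven): 24 nodes
  'm'-branch (mor): 3 nodes
  'r'-branch (ro, rolindedor, rolinfen, rolinro): 15 nodes
Sum: 49

49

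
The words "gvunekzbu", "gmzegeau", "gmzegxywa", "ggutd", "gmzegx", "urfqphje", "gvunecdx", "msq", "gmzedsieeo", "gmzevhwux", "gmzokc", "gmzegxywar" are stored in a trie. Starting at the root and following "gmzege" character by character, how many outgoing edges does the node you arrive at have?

1

Walk "gmzege" from the root, arriving at one node.
Characters that immediately follow "gmzege" among the stored strings: {a}.
That node has 1 child edge.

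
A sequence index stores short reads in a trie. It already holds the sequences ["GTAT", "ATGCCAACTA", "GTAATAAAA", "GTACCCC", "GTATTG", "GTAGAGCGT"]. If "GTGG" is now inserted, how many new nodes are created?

2

The longest prefix of "GTGG" already in the trie is "GT" (length 2).
New nodes needed: |"GTGG"| − 2 = 4 − 2 = 2.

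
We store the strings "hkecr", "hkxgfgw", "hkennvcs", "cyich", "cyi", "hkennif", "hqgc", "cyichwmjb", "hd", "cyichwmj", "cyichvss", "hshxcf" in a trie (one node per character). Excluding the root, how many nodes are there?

38

Count nodes per top-level branch (shared prefixes stored once):
  'c'-branch (cyi, cyich, cyichvss, cyichwmj, cyichwmjb): 12 nodes
  'h'-branch (hd, hkecr, hkennif, hkennvcs, hkxgfgw, hqgc, hshxcf): 26 nodes
Sum: 38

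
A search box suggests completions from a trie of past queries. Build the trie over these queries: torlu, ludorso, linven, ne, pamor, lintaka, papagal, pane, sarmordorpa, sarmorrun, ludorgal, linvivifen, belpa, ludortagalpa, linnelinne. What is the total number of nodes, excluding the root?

77

For each word, the new-node count is its length minus the longest prefix already in the trie:
  "torlu" → 5 new (t, o, r, l, u)
  "ludorso" → 7 new (l, u, d, o, r, s, o)
  "linven" → prefix "l" already present; 5 new (i, n, v, e, n)
  "ne" → 2 new (n, e)
  "pamor" → 5 new (p, a, m, o, r)
  "lintaka" → prefix "lin" already present; 4 new (t, a, k, a)
  "papagal" → prefix "pa" already present; 5 new (p, a, g, a, l)
  "pane" → prefix "pa" already present; 2 new (n, e)
  "sarmordorpa" → 11 new (s, a, r, m, o, r, d, o, r, p, a)
  "sarmorrun" → prefix "sarmor" already present; 3 new (r, u, n)
  "ludorgal" → prefix "ludor" already present; 3 new (g, a, l)
  "linvivifen" → prefix "linv" already present; 6 new (i, v, i, f, e, n)
  "belpa" → 5 new (b, e, l, p, a)
  "ludortagalpa" → prefix "ludor" already present; 7 new (t, a, g, a, l, p, a)
  "linnelinne" → prefix "lin" already present; 7 new (n, e, l, i, n, n, e)
Total nodes = 5 + 7 + 5 + 2 + 5 + 4 + 5 + 2 + 11 + 3 + 3 + 6 + 5 + 7 + 7 = 77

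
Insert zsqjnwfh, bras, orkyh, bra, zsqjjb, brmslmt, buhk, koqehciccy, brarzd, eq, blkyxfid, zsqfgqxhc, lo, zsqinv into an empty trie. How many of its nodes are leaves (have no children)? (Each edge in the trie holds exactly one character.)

13

Leaves are exactly the stored words that no other stored word extends.
Those words: "blkyxfid", "brarzd", "bras", "brmslmt", "buhk", "eq", "koqehciccy", "lo", "orkyh", "zsqfgqxhc", "zsqinv", "zsqjjb", "zsqjnwfh"
Leaf count: 13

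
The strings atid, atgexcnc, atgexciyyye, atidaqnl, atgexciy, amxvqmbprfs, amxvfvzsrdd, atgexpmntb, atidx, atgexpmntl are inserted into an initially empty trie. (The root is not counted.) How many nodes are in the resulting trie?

43

Count nodes per top-level branch (shared prefixes stored once):
  'a'-branch (amxvfvzsrdd, amxvqmbprfs, atgexciy, atgexciyyye, atgexcnc, atgexpmntb, atgexpmntl, atid, atidaqnl, atidx): 43 nodes
Sum: 43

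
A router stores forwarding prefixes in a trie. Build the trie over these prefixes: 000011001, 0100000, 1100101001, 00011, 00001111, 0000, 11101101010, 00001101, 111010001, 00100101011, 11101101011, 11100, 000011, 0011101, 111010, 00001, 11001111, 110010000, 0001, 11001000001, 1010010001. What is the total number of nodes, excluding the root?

Insert word by word; a character creates a node only if that edge doesn't already exist:
  "000011001" → 9 new (0, 0, 0, 0, 1, 1, 0, 0, 1)
  "0100000" → prefix "0" already present; 6 new (1, 0, 0, 0, 0, 0)
  "1100101001" → 10 new (1, 1, 0, 0, 1, 0, 1, 0, 0, 1)
  "00011" → prefix "000" already present; 2 new (1, 1)
  "00001111" → prefix "000011" already present; 2 new (1, 1)
  "0000" → prefix "0000" already present; 0 new (none)
  "11101101010" → prefix "11" already present; 9 new (1, 0, 1, 1, 0, 1, 0, 1, 0)
  "00001101" → prefix "0000110" already present; 1 new (1)
  "111010001" → prefix "11101" already present; 4 new (0, 0, 0, 1)
  "00100101011" → prefix "00" already present; 9 new (1, 0, 0, 1, 0, 1, 0, 1, 1)
  "11101101011" → prefix "1110110101" already present; 1 new (1)
  "11100" → prefix "1110" already present; 1 new (0)
  "000011" → prefix "000011" already present; 0 new (none)
  "0011101" → prefix "001" already present; 4 new (1, 1, 0, 1)
  "111010" → prefix "111010" already present; 0 new (none)
  "00001" → prefix "00001" already present; 0 new (none)
  "11001111" → prefix "11001" already present; 3 new (1, 1, 1)
  "110010000" → prefix "110010" already present; 3 new (0, 0, 0)
  "0001" → prefix "0001" already present; 0 new (none)
  "11001000001" → prefix "110010000" already present; 2 new (0, 1)
  "1010010001" → prefix "1" already present; 9 new (0, 1, 0, 0, 1, 0, 0, 0, 1)
Total nodes = 9 + 6 + 10 + 2 + 2 + 0 + 9 + 1 + 4 + 9 + 1 + 1 + 0 + 4 + 0 + 0 + 3 + 3 + 0 + 2 + 9 = 75

75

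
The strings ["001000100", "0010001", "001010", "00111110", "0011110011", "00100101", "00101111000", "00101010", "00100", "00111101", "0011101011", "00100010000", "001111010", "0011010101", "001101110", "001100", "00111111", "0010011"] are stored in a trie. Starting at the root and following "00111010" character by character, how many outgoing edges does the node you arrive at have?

1

Walk "00111010" from the root, arriving at one node.
Characters that immediately follow "00111010" among the stored strings: {1}.
That node has 1 child edge.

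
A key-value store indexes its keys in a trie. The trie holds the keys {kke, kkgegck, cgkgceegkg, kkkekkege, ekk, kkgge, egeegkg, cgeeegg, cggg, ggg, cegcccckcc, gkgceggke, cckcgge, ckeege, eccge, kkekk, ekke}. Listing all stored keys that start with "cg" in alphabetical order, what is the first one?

Filter for "cg…" and sort: "cgeeegg", "cggg", "cgkgceegkg"
Position 1: cgeeegg

cgeeegg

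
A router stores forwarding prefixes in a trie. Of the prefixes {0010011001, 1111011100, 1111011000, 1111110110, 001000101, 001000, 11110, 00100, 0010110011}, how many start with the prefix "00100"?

Traverse to the node for "00100", then collect every word in that subtree.
Words under "00100": 00100, 001000, 001000101, 0010011001
Count: 4

4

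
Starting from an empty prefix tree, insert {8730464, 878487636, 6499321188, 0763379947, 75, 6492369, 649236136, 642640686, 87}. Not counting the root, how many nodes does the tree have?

50

Count nodes per top-level branch (shared prefixes stored once):
  '0'-branch (0763379947): 10 nodes
  '6'-branch (642640686, 649236136, 6492369, 6499321188): 24 nodes
  '7'-branch (75): 2 nodes
  '8'-branch (87, 8730464, 878487636): 14 nodes
Sum: 50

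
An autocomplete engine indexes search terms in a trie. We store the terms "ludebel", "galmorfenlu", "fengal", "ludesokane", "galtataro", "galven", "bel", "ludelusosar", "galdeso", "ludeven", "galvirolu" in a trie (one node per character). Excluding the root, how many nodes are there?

61

For each word, the new-node count is its length minus the longest prefix already in the trie:
  "ludebel" → 7 new (l, u, d, e, b, e, l)
  "galmorfenlu" → 11 new (g, a, l, m, o, r, f, e, n, l, u)
  "fengal" → 6 new (f, e, n, g, a, l)
  "ludesokane" → prefix "lude" already present; 6 new (s, o, k, a, n, e)
  "galtataro" → prefix "gal" already present; 6 new (t, a, t, a, r, o)
  "galven" → prefix "gal" already present; 3 new (v, e, n)
  "bel" → 3 new (b, e, l)
  "ludelusosar" → prefix "lude" already present; 7 new (l, u, s, o, s, a, r)
  "galdeso" → prefix "gal" already present; 4 new (d, e, s, o)
  "ludeven" → prefix "lude" already present; 3 new (v, e, n)
  "galvirolu" → prefix "galv" already present; 5 new (i, r, o, l, u)
Total nodes = 7 + 11 + 6 + 6 + 6 + 3 + 3 + 7 + 4 + 3 + 5 = 61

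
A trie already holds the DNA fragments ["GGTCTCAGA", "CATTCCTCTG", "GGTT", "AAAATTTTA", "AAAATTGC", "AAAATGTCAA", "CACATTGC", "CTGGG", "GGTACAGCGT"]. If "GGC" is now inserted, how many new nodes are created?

"GG" is already a path in the trie; the remaining "C" must be added.
So 3 − 2 = 1 new nodes.

1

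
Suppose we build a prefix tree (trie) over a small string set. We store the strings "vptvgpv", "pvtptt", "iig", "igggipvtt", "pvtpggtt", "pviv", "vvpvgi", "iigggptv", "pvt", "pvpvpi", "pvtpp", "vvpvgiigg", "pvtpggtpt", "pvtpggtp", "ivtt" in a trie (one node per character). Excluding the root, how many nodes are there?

53

Trace insertions, counting only characters that open a new branch:
  "vptvgpv" → 7 new (v, p, t, v, g, p, v)
  "pvtptt" → 6 new (p, v, t, p, t, t)
  "iig" → 3 new (i, i, g)
  "igggipvtt" → prefix "i" already present; 8 new (g, g, g, i, p, v, t, t)
  "pvtpggtt" → prefix "pvtp" already present; 4 new (g, g, t, t)
  "pviv" → prefix "pv" already present; 2 new (i, v)
  "vvpvgi" → prefix "v" already present; 5 new (v, p, v, g, i)
  "iigggptv" → prefix "iig" already present; 5 new (g, g, p, t, v)
  "pvt" → prefix "pvt" already present; 0 new (none)
  "pvpvpi" → prefix "pv" already present; 4 new (p, v, p, i)
  "pvtpp" → prefix "pvtp" already present; 1 new (p)
  "vvpvgiigg" → prefix "vvpvgi" already present; 3 new (i, g, g)
  "pvtpggtpt" → prefix "pvtpggt" already present; 2 new (p, t)
  "pvtpggtp" → prefix "pvtpggtp" already present; 0 new (none)
  "ivtt" → prefix "i" already present; 3 new (v, t, t)
Total nodes = 7 + 6 + 3 + 8 + 4 + 2 + 5 + 5 + 0 + 4 + 1 + 3 + 2 + 0 + 3 = 53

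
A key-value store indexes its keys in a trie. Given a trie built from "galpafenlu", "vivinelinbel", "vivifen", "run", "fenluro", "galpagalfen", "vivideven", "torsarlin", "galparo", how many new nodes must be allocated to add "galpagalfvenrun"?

"galpagalf" is already a path in the trie; the remaining "venrun" must be added.
Each of the 6 remaining characters creates one node.

6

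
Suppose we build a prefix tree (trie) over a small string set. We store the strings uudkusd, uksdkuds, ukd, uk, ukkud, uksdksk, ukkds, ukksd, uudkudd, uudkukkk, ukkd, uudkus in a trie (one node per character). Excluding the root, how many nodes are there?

29

Trace insertions, counting only characters that open a new branch:
  "uudkusd" → 7 new (u, u, d, k, u, s, d)
  "uksdkuds" → prefix "u" already present; 7 new (k, s, d, k, u, d, s)
  "ukd" → prefix "uk" already present; 1 new (d)
  "uk" → prefix "uk" already present; 0 new (none)
  "ukkud" → prefix "uk" already present; 3 new (k, u, d)
  "uksdksk" → prefix "uksdk" already present; 2 new (s, k)
  "ukkds" → prefix "ukk" already present; 2 new (d, s)
  "ukksd" → prefix "ukk" already present; 2 new (s, d)
  "uudkudd" → prefix "uudku" already present; 2 new (d, d)
  "uudkukkk" → prefix "uudku" already present; 3 new (k, k, k)
  "ukkd" → prefix "ukkd" already present; 0 new (none)
  "uudkus" → prefix "uudkus" already present; 0 new (none)
Total nodes = 7 + 7 + 1 + 0 + 3 + 2 + 2 + 2 + 2 + 3 + 0 + 0 = 29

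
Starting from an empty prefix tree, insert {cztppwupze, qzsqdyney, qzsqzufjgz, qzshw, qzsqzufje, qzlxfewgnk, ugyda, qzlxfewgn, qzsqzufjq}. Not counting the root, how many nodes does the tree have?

Trace insertions, counting only characters that open a new branch:
  "cztppwupze" → 10 new (c, z, t, p, p, w, u, p, z, e)
  "qzsqdyney" → 9 new (q, z, s, q, d, y, n, e, y)
  "qzsqzufjgz" → prefix "qzsq" already present; 6 new (z, u, f, j, g, z)
  "qzshw" → prefix "qzs" already present; 2 new (h, w)
  "qzsqzufje" → prefix "qzsqzufj" already present; 1 new (e)
  "qzlxfewgnk" → prefix "qz" already present; 8 new (l, x, f, e, w, g, n, k)
  "ugyda" → 5 new (u, g, y, d, a)
  "qzlxfewgn" → prefix "qzlxfewgn" already present; 0 new (none)
  "qzsqzufjq" → prefix "qzsqzufj" already present; 1 new (q)
Total nodes = 10 + 9 + 6 + 2 + 1 + 8 + 5 + 0 + 1 = 42

42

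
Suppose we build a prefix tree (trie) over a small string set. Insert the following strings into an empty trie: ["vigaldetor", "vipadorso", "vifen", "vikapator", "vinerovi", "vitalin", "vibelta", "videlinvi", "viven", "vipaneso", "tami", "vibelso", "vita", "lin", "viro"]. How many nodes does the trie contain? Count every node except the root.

For each word, the new-node count is its length minus the longest prefix already in the trie:
  "vigaldetor" → 10 new (v, i, g, a, l, d, e, t, o, r)
  "vipadorso" → prefix "vi" already present; 7 new (p, a, d, o, r, s, o)
  "vifen" → prefix "vi" already present; 3 new (f, e, n)
  "vikapator" → prefix "vi" already present; 7 new (k, a, p, a, t, o, r)
  "vinerovi" → prefix "vi" already present; 6 new (n, e, r, o, v, i)
  "vitalin" → prefix "vi" already present; 5 new (t, a, l, i, n)
  "vibelta" → prefix "vi" already present; 5 new (b, e, l, t, a)
  "videlinvi" → prefix "vi" already present; 7 new (d, e, l, i, n, v, i)
  "viven" → prefix "vi" already present; 3 new (v, e, n)
  "vipaneso" → prefix "vipa" already present; 4 new (n, e, s, o)
  "tami" → 4 new (t, a, m, i)
  "vibelso" → prefix "vibel" already present; 2 new (s, o)
  "vita" → prefix "vita" already present; 0 new (none)
  "lin" → 3 new (l, i, n)
  "viro" → prefix "vi" already present; 2 new (r, o)
Total nodes = 10 + 7 + 3 + 7 + 6 + 5 + 5 + 7 + 3 + 4 + 4 + 2 + 0 + 3 + 2 = 68

68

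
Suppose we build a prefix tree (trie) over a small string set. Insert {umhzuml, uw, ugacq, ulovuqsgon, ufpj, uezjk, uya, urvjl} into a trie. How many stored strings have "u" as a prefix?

Filter for entries beginning with "u":
Words under "u": uezjk, ufpj, ugacq, ulovuqsgon, umhzuml, urvjl, uw, uya
Count: 8

8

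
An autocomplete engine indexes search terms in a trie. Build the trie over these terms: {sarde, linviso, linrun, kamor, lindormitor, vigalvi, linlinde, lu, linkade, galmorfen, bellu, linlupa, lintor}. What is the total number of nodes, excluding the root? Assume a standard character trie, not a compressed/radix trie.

For each word, the new-node count is its length minus the longest prefix already in the trie:
  "sarde" → 5 new (s, a, r, d, e)
  "linviso" → 7 new (l, i, n, v, i, s, o)
  "linrun" → prefix "lin" already present; 3 new (r, u, n)
  "kamor" → 5 new (k, a, m, o, r)
  "lindormitor" → prefix "lin" already present; 8 new (d, o, r, m, i, t, o, r)
  "vigalvi" → 7 new (v, i, g, a, l, v, i)
  "linlinde" → prefix "lin" already present; 5 new (l, i, n, d, e)
  "lu" → prefix "l" already present; 1 new (u)
  "linkade" → prefix "lin" already present; 4 new (k, a, d, e)
  "galmorfen" → 9 new (g, a, l, m, o, r, f, e, n)
  "bellu" → 5 new (b, e, l, l, u)
  "linlupa" → prefix "linl" already present; 3 new (u, p, a)
  "lintor" → prefix "lin" already present; 3 new (t, o, r)
Total nodes = 5 + 7 + 3 + 5 + 8 + 7 + 5 + 1 + 4 + 9 + 5 + 3 + 3 = 65

65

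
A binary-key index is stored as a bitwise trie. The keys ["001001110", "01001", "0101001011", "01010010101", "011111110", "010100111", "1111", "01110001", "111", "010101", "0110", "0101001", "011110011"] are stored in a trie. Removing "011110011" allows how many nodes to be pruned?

4

After clearing the end-marker at "011110011", prune upward until reaching a node still needed by another word.
The suffix "0011" (4 nodes) is used only by "011110011"; the node for "01111" still has the child "1", so pruning stops there.
Nodes removed: 4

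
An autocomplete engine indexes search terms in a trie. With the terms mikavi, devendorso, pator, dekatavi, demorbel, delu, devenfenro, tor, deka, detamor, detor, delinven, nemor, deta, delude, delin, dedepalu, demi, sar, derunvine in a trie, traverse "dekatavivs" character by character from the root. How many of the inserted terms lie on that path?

Traverse "dekatavivs" character by character; count nodes along the way that are marked as word ends.
Prefixes of the query that are stored words: "deka", "dekatavi"
Count: 2

2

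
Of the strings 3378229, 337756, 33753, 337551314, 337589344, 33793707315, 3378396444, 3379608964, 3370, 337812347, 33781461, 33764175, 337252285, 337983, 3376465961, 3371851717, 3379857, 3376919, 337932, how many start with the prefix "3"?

Filter for entries beginning with "3":
Matches: "3370", "3371851717", "337252285", "33753", "337551314", "337589344", "33764175", "3376465961", "3376919", "337756", "337812347", "33781461", "3378229", "3378396444", "337932", "33793707315", "3379608964", "337983", "3379857"
Count: 19

19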